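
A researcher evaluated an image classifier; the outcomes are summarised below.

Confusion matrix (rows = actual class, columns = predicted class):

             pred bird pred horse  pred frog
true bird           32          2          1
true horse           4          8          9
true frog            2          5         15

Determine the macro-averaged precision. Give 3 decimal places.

0.658

Per-class precision (TP/(TP+FP)):
  bird: TP=32, FP=4+2=6 → 32/38 = 0.8421
  horse: TP=8, FP=2+5=7 → 8/15 = 0.5333
  frog: TP=15, FP=1+9=10 → 15/25 = 0.6000
Macro-precision = mean = (0.8421 + 0.5333 + 0.6000) / 3 = 0.658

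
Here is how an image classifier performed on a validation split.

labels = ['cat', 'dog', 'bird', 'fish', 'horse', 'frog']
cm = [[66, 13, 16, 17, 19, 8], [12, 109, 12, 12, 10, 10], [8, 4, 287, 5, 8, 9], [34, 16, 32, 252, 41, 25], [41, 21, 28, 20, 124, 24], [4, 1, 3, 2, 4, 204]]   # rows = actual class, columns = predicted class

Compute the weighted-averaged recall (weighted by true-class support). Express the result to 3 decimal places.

0.694

Per-class recall (TP/(TP+FN)):
  cat: TP=66, FN=13+16+17+19+8=73 → 66/139 = 0.4748
  dog: TP=109, FN=12+12+12+10+10=56 → 109/165 = 0.6606
  bird: TP=287, FN=8+4+5+8+9=34 → 287/321 = 0.8941
  fish: TP=252, FN=34+16+32+41+25=148 → 252/400 = 0.6300
  horse: TP=124, FN=41+21+28+20+24=134 → 124/258 = 0.4806
  frog: TP=204, FN=4+1+3+2+4=14 → 204/218 = 0.9358
Weighted-recall = Σ (supportᵢ/N)·recallᵢ with N=1501: (139/1501)·0.4748 + (165/1501)·0.6606 + (321/1501)·0.8941 + (400/1501)·0.6300 + (258/1501)·0.4806 + (218/1501)·0.9358 = 0.694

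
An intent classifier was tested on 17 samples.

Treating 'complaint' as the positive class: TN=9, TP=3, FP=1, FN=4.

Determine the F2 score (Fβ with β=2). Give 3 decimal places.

Fβ = (1+β²)·TP / ((1+β²)·TP + β²·FN + FP), with β²=4
= 5·3 / (5·3 + 4·4 + 1) = 0.469

0.469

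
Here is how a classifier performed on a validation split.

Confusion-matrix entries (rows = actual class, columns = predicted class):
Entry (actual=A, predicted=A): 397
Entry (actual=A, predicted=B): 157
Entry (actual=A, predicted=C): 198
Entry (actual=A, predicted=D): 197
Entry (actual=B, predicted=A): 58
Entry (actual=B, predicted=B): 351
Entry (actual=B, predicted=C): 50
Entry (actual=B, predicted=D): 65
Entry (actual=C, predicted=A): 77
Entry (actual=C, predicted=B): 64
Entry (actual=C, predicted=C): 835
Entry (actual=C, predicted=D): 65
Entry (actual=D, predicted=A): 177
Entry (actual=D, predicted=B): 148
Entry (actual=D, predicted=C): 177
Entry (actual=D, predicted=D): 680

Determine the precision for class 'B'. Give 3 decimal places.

precision = TP/(TP+FP).
B: TP=351, FP=157+64+148=369 → 351/720 = 0.4875

0.488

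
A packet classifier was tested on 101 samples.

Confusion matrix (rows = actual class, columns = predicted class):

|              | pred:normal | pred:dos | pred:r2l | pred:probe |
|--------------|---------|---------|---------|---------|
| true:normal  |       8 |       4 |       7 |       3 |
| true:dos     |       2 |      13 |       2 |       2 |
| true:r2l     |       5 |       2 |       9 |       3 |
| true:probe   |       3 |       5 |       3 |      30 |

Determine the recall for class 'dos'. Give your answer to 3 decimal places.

Take TP from the diagonal, FP from the rest of the 'dos' prediction marginal, FN from the rest of the 'dos' actual marginal.
recall = TP/(TP+FN).
dos: TP=13, FN=2+2+2=6 → 13/19 = 0.6842

0.684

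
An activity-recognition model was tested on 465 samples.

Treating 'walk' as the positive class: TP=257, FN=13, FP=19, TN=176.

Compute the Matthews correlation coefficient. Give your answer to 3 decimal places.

0.858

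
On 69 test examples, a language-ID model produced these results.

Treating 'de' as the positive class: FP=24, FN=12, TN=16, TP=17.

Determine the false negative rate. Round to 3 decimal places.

FNR = FN/(FN+TP) = 12/(12+17) = 0.414

0.414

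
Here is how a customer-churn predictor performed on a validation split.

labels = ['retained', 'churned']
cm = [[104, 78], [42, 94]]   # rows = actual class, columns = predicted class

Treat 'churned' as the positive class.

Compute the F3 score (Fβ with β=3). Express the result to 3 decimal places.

Fβ = (1+β²)·TP / ((1+β²)·TP + β²·FN + FP), with β²=9
= 10·94 / (10·94 + 9·42 + 78) = 0.673

0.673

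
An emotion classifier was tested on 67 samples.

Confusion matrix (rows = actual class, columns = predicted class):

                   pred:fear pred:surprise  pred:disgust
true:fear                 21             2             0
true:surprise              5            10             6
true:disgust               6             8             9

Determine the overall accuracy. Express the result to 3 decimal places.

Accuracy = trace / total = (21+10+9=40) / 67 = 40/67 = 0.597

0.597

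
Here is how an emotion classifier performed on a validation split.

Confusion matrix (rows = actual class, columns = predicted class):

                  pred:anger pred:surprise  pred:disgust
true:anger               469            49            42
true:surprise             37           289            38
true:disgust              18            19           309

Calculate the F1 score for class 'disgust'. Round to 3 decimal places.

F1 score = 2·TP/(2·TP+FP+FN).
disgust: TP=309, FP=42+38=80, FN=18+19=37 → 618/735 = 0.8408

0.841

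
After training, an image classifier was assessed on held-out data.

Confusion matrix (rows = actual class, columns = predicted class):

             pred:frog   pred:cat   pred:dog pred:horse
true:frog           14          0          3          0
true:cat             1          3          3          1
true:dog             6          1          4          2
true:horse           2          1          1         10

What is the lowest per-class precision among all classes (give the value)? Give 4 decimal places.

0.3636

Per-class precision (TP/(TP+FP)):
  frog: TP=14, FP=1+6+2=9 → 14/23 = 0.60870
  cat: TP=3, FP=0+1+1=2 → 3/5 = 0.60000
  dog: TP=4, FP=3+3+1=7 → 4/11 = 0.36364
  horse: TP=10, FP=0+1+2=3 → 10/13 = 0.76923
Lowest is class 'dog' with precision = 0.3636.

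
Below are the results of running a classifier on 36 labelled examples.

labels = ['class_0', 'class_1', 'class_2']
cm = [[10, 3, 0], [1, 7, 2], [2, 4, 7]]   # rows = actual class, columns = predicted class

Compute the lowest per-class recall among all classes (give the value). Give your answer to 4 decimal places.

0.5385

Per-class recall (TP/(TP+FN)):
  class_0: TP=10, FN=3+0=3 → 10/13 = 0.76923
  class_1: TP=7, FN=1+2=3 → 7/10 = 0.70000
  class_2: TP=7, FN=2+4=6 → 7/13 = 0.53846
Lowest is class 'class_2' with recall = 0.5385.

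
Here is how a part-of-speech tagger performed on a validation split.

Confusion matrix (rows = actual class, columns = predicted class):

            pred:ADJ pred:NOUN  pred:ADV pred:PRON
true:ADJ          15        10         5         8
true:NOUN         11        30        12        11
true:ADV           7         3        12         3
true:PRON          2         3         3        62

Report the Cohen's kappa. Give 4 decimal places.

0.4484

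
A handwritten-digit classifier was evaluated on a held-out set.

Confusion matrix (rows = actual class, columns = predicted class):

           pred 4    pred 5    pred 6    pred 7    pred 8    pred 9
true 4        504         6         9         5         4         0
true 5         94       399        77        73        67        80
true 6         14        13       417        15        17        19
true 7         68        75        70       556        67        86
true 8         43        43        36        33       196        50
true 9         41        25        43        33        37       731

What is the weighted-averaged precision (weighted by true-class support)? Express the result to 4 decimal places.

Per-class precision (TP/(TP+FP)):
  4: TP=504, FP=94+14+68+43+41=260 → 504/764 = 0.65969
  5: TP=399, FP=6+13+75+43+25=162 → 399/561 = 0.71123
  6: TP=417, FP=9+77+70+36+43=235 → 417/652 = 0.63957
  7: TP=556, FP=5+73+15+33+33=159 → 556/715 = 0.77762
  8: TP=196, FP=4+67+17+67+37=192 → 196/388 = 0.50515
  9: TP=731, FP=0+80+19+86+50=235 → 731/966 = 0.75673
Weighted-precision = Σ (supportᵢ/N)·precisionᵢ with N=4046: (528/4046)·0.65969 + (790/4046)·0.71123 + (495/4046)·0.63957 + (922/4046)·0.77762 + (401/4046)·0.50515 + (910/4046)·0.75673 = 0.7007

0.7007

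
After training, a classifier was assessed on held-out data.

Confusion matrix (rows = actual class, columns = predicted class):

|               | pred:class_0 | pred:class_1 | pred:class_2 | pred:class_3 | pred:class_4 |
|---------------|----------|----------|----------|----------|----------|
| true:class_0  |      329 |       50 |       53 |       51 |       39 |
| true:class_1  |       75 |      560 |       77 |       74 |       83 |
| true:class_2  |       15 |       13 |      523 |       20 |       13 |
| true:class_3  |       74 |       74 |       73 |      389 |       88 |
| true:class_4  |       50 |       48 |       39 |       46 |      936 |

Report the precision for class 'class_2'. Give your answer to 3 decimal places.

0.684

One-vs-rest for 'class_2': TP = diagonal; FP = other classes predicted 'class_2'; FN = 'class_2' predicted as other.
precision = TP/(TP+FP).
class_2: TP=523, FP=53+77+73+39=242 → 523/765 = 0.6837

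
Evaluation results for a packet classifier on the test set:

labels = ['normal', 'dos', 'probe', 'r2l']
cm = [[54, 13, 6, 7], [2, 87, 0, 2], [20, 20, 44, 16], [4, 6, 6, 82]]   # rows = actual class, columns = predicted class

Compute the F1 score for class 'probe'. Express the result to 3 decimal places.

0.564

Take TP from the diagonal, FP from the rest of the 'probe' prediction marginal, FN from the rest of the 'probe' actual marginal.
F1 score = 2·TP/(2·TP+FP+FN).
probe: TP=44, FP=6+0+6=12, FN=20+20+16=56 → 88/156 = 0.5641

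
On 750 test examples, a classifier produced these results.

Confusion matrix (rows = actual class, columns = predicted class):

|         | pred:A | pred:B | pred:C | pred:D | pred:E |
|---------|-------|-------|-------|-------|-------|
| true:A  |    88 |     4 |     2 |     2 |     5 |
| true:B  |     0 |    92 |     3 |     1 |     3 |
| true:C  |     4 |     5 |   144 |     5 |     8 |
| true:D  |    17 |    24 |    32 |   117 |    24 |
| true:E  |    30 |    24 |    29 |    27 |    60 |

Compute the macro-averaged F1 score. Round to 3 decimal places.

0.665

Per-class F1 score (2·TP/(2·TP+FP+FN)):
  A: TP=88, FP=0+4+17+30=51, FN=4+2+2+5=13 → 176/240 = 0.7333
  B: TP=92, FP=4+5+24+24=57, FN=0+3+1+3=7 → 184/248 = 0.7419
  C: TP=144, FP=2+3+32+29=66, FN=4+5+5+8=22 → 288/376 = 0.7660
  D: TP=117, FP=2+1+5+27=35, FN=17+24+32+24=97 → 234/366 = 0.6393
  E: TP=60, FP=5+3+8+24=40, FN=30+24+29+27=110 → 120/270 = 0.4444
Macro-F1 score = mean = (0.7333 + 0.7419 + 0.7660 + 0.6393 + 0.4444) / 5 = 0.665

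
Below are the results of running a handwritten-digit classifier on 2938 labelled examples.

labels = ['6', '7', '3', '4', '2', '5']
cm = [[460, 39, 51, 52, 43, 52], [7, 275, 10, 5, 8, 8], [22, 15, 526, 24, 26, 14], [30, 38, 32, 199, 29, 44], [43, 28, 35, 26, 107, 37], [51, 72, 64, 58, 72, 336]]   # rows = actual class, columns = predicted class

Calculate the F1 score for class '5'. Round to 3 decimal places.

F1 score = 2·TP/(2·TP+FP+FN).
5: TP=336, FP=52+8+14+44+37=155, FN=51+72+64+58+72=317 → 672/1144 = 0.5874

0.587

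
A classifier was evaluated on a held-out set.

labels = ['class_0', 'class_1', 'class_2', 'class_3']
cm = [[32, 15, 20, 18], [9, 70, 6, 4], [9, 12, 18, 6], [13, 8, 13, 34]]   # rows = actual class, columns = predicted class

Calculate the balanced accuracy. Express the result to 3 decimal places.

0.516

Balanced accuracy = mean of per-class recall.
  class_0: recall = 32/85 = 0.3765
  class_1: recall = 70/89 = 0.7865
  class_2: recall = 18/45 = 0.4000
  class_3: recall = 34/68 = 0.5000
Mean = (0.3765 + 0.7865 + 0.4000 + 0.5000) / 4 = 0.516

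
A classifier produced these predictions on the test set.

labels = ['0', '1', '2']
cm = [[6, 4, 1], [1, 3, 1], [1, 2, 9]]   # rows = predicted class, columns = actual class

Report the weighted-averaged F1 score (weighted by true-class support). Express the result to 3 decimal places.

0.626

Per-class F1 score (2·TP/(2·TP+FP+FN)):
  0: TP=6, FP=4+1=5, FN=1+1=2 → 12/19 = 0.6316
  1: TP=3, FP=1+1=2, FN=4+2=6 → 6/14 = 0.4286
  2: TP=9, FP=1+2=3, FN=1+1=2 → 18/23 = 0.7826
Weighted-F1 score = Σ (supportᵢ/N)·F1 scoreᵢ with N=28: (8/28)·0.6316 + (9/28)·0.4286 + (11/28)·0.7826 = 0.626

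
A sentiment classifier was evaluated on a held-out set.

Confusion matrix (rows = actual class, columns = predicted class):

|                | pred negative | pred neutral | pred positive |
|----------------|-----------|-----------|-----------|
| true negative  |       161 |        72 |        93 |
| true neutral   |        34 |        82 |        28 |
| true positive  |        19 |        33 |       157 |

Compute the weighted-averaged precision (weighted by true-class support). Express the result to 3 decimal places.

0.628

Per-class precision (TP/(TP+FP)):
  negative: TP=161, FP=34+19=53 → 161/214 = 0.7523
  neutral: TP=82, FP=72+33=105 → 82/187 = 0.4385
  positive: TP=157, FP=93+28=121 → 157/278 = 0.5647
Weighted-precision = Σ (supportᵢ/N)·precisionᵢ with N=679: (326/679)·0.7523 + (144/679)·0.4385 + (209/679)·0.5647 = 0.628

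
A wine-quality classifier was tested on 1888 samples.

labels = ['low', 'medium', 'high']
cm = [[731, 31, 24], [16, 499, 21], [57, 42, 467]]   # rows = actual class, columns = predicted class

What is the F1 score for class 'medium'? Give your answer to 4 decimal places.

F1 score = 2·TP/(2·TP+FP+FN).
medium: TP=499, FP=31+42=73, FN=16+21=37 → 998/1108 = 0.90072

0.9007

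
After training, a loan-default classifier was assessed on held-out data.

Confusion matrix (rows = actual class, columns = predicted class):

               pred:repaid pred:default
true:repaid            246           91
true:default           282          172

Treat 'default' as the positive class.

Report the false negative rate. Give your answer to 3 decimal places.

0.621

FNR = FN/(FN+TP) = 282/(282+172) = 0.621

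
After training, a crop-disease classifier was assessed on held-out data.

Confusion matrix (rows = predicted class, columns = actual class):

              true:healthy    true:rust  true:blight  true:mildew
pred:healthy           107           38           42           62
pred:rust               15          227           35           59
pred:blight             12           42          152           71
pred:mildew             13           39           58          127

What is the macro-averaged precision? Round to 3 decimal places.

Per-class precision (TP/(TP+FP)):
  healthy: TP=107, FP=38+42+62=142 → 107/249 = 0.4297
  rust: TP=227, FP=15+35+59=109 → 227/336 = 0.6756
  blight: TP=152, FP=12+42+71=125 → 152/277 = 0.5487
  mildew: TP=127, FP=13+39+58=110 → 127/237 = 0.5359
Macro-precision = mean = (0.4297 + 0.6756 + 0.5487 + 0.5359) / 4 = 0.547

0.547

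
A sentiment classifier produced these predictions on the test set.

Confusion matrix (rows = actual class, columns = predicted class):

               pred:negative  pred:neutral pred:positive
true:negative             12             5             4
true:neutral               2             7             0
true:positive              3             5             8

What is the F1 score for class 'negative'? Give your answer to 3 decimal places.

Treat 'negative' as positive and all other classes as negative.
F1 score = 2·TP/(2·TP+FP+FN).
negative: TP=12, FP=2+3=5, FN=5+4=9 → 24/38 = 0.6316

0.632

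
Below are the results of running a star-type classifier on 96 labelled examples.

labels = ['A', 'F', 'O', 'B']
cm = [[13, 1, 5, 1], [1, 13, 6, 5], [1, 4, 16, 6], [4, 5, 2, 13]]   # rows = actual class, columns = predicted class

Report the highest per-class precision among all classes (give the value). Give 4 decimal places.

0.6842

Per-class precision (TP/(TP+FP)):
  A: TP=13, FP=1+1+4=6 → 13/19 = 0.68421
  F: TP=13, FP=1+4+5=10 → 13/23 = 0.56522
  O: TP=16, FP=5+6+2=13 → 16/29 = 0.55172
  B: TP=13, FP=1+5+6=12 → 13/25 = 0.52000
Highest is class 'A' with precision = 0.6842.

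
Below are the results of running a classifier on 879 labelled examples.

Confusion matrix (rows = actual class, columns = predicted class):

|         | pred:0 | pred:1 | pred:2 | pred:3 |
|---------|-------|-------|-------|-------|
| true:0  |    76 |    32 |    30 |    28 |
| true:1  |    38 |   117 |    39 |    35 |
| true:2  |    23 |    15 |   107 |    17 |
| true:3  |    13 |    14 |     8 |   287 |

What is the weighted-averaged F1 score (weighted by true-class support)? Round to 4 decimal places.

0.6598

Per-class F1 score (2·TP/(2·TP+FP+FN)):
  0: TP=76, FP=38+23+13=74, FN=32+30+28=90 → 152/316 = 0.48101
  1: TP=117, FP=32+15+14=61, FN=38+39+35=112 → 234/407 = 0.57494
  2: TP=107, FP=30+39+8=77, FN=23+15+17=55 → 214/346 = 0.61850
  3: TP=287, FP=28+35+17=80, FN=13+14+8=35 → 574/689 = 0.83309
Weighted-F1 score = Σ (supportᵢ/N)·F1 scoreᵢ with N=879: (166/879)·0.48101 + (229/879)·0.57494 + (162/879)·0.61850 + (322/879)·0.83309 = 0.6598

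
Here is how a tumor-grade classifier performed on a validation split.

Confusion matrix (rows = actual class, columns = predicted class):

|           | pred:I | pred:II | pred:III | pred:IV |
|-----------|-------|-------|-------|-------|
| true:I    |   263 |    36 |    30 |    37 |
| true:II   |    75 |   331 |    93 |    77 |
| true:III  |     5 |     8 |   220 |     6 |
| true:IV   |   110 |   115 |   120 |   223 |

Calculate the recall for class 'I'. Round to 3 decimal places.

Take TP from the diagonal, FP from the rest of the 'I' prediction marginal, FN from the rest of the 'I' actual marginal.
recall = TP/(TP+FN).
I: TP=263, FN=36+30+37=103 → 263/366 = 0.7186

0.719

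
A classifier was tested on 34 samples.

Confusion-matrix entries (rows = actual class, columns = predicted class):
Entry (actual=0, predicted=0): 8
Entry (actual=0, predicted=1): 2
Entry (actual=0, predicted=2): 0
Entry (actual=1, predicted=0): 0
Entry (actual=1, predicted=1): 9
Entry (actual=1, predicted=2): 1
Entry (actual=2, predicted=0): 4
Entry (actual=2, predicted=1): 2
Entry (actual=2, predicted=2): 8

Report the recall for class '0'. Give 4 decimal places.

0.8000

One-vs-rest for '0': TP = diagonal; FP = other classes predicted '0'; FN = '0' predicted as other.
recall = TP/(TP+FN).
0: TP=8, FN=2+0=2 → 8/10 = 0.80000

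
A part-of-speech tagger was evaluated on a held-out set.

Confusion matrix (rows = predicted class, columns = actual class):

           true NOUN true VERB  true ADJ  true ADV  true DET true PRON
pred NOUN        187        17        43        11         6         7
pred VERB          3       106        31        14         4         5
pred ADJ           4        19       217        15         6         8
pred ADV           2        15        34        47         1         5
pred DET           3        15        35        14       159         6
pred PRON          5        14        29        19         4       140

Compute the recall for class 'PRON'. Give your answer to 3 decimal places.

recall = TP/(TP+FN).
PRON: TP=140, FN=7+5+8+5+6=31 → 140/171 = 0.8187

0.819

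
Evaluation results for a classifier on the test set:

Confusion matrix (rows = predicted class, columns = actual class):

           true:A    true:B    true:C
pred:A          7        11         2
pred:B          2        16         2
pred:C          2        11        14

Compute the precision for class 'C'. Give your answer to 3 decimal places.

One-vs-rest for 'C': TP = diagonal; FP = other classes predicted 'C'; FN = 'C' predicted as other.
precision = TP/(TP+FP).
C: TP=14, FP=2+11=13 → 14/27 = 0.5185

0.519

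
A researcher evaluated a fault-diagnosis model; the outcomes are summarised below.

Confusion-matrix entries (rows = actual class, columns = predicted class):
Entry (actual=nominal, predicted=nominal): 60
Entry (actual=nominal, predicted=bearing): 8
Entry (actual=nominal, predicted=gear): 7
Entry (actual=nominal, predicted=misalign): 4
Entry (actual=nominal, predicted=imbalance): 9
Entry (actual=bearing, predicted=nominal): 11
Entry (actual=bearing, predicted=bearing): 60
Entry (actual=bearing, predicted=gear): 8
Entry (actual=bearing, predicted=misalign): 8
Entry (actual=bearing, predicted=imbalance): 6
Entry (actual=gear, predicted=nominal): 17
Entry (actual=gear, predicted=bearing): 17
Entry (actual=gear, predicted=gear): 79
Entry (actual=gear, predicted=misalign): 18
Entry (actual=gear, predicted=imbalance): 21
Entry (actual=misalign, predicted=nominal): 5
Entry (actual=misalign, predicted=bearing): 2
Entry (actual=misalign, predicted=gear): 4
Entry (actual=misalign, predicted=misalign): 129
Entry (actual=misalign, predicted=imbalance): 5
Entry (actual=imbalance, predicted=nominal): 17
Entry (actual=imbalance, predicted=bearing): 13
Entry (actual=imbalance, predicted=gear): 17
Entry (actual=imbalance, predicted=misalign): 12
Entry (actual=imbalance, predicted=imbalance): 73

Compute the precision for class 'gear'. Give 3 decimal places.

0.687

precision = TP/(TP+FP).
gear: TP=79, FP=7+8+4+17=36 → 79/115 = 0.6870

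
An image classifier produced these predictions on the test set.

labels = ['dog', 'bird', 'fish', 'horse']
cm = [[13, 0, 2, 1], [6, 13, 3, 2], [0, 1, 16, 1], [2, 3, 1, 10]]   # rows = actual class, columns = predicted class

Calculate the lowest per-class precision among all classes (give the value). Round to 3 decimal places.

0.619

Per-class precision (TP/(TP+FP)):
  dog: TP=13, FP=6+0+2=8 → 13/21 = 0.6190
  bird: TP=13, FP=0+1+3=4 → 13/17 = 0.7647
  fish: TP=16, FP=2+3+1=6 → 16/22 = 0.7273
  horse: TP=10, FP=1+2+1=4 → 10/14 = 0.7143
Lowest is class 'dog' with precision = 0.619.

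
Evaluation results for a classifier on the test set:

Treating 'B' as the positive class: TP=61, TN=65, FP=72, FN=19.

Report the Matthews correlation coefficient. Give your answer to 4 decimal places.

0.2347

MCC = (TP·TN − FP·FN) / √((TP+FP)(TP+FN)(TN+FP)(TN+FN))
Numerator = 61·65 − 72·19 = 2597
Denominator = √(133·80·137·84) = √122445120 = 11065.4923
MCC = 2597 / 11065.4923 = 0.2347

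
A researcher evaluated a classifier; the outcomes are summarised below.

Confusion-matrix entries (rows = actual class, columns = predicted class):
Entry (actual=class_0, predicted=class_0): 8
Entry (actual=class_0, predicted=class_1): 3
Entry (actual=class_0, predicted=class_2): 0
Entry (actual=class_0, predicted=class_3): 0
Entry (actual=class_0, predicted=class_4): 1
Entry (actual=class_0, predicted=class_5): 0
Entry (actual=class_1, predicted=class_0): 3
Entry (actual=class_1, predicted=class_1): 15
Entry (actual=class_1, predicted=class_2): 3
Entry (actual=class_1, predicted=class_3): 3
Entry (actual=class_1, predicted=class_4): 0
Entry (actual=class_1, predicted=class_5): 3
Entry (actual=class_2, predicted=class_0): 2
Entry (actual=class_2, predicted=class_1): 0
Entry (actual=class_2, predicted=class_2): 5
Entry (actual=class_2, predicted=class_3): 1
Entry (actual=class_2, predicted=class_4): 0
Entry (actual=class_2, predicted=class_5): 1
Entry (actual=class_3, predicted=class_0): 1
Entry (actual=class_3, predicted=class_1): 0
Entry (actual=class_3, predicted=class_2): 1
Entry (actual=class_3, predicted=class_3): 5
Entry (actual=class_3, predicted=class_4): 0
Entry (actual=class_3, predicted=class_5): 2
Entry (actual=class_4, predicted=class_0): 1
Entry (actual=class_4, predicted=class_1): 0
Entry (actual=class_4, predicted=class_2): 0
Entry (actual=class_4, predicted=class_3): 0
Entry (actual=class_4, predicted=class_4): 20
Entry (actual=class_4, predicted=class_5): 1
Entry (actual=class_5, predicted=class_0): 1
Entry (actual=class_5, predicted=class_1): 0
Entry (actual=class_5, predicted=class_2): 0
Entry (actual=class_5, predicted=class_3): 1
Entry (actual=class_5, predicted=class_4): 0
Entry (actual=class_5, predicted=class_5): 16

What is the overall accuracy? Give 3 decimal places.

Accuracy = trace / total = (8+15+5+5+20+16=69) / 97 = 69/97 = 0.711

0.711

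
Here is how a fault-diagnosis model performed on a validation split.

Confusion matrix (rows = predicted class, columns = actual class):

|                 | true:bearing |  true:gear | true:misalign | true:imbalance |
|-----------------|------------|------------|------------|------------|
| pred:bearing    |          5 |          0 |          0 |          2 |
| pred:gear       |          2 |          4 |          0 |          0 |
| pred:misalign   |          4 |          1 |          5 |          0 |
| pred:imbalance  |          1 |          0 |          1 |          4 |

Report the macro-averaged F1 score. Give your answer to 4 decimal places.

Per-class F1 score (2·TP/(2·TP+FP+FN)):
  bearing: TP=5, FP=0+0+2=2, FN=2+4+1=7 → 10/19 = 0.52632
  gear: TP=4, FP=2+0+0=2, FN=0+1+0=1 → 8/11 = 0.72727
  misalign: TP=5, FP=4+1+0=5, FN=0+0+1=1 → 10/16 = 0.62500
  imbalance: TP=4, FP=1+0+1=2, FN=2+0+0=2 → 8/12 = 0.66667
Macro-F1 score = mean = (0.52632 + 0.72727 + 0.62500 + 0.66667) / 4 = 0.6363

0.6363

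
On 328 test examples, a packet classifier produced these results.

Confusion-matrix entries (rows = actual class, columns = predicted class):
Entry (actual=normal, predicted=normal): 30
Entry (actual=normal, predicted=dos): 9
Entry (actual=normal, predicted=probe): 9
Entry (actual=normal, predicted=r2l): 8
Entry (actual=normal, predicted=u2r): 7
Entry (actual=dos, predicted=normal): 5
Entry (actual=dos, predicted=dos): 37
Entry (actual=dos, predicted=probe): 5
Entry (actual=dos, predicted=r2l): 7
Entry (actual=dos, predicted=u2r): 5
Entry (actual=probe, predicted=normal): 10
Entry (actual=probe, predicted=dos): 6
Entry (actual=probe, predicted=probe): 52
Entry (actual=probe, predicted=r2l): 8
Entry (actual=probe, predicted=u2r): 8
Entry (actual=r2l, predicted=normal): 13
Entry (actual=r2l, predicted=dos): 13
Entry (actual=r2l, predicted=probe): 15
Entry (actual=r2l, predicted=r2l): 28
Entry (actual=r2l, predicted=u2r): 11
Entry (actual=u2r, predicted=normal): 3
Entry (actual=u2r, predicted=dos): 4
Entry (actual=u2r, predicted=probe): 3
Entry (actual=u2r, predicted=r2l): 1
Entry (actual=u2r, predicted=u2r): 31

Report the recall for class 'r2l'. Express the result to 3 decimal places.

One-vs-rest for 'r2l': TP = diagonal; FP = other classes predicted 'r2l'; FN = 'r2l' predicted as other.
recall = TP/(TP+FN).
r2l: TP=28, FN=13+13+15+11=52 → 28/80 = 0.3500

0.350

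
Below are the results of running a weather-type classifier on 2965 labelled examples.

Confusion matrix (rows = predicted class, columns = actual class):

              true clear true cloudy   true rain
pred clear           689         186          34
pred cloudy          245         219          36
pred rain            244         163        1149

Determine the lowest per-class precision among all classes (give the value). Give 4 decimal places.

0.4380

Per-class precision (TP/(TP+FP)):
  clear: TP=689, FP=186+34=220 → 689/909 = 0.75798
  cloudy: TP=219, FP=245+36=281 → 219/500 = 0.43800
  rain: TP=1149, FP=244+163=407 → 1149/1556 = 0.73843
Lowest is class 'cloudy' with precision = 0.4380.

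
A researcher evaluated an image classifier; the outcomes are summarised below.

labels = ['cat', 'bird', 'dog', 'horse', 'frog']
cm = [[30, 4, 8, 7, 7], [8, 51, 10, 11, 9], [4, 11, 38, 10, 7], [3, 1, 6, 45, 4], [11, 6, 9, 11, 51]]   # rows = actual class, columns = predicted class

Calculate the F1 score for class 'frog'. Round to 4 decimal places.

Treat 'frog' as positive and all other classes as negative.
F1 score = 2·TP/(2·TP+FP+FN).
frog: TP=51, FP=7+9+7+4=27, FN=11+6+9+11=37 → 102/166 = 0.61446

0.6145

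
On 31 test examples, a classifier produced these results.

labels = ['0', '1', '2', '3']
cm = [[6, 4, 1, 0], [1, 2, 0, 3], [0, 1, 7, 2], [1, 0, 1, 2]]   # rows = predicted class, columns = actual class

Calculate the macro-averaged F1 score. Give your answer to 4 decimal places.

0.5099

Per-class F1 score (2·TP/(2·TP+FP+FN)):
  0: TP=6, FP=4+1+0=5, FN=1+0+1=2 → 12/19 = 0.63158
  1: TP=2, FP=1+0+3=4, FN=4+1+0=5 → 4/13 = 0.30769
  2: TP=7, FP=0+1+2=3, FN=1+0+1=2 → 14/19 = 0.73684
  3: TP=2, FP=1+0+1=2, FN=0+3+2=5 → 4/11 = 0.36364
Macro-F1 score = mean = (0.63158 + 0.30769 + 0.73684 + 0.36364) / 4 = 0.5099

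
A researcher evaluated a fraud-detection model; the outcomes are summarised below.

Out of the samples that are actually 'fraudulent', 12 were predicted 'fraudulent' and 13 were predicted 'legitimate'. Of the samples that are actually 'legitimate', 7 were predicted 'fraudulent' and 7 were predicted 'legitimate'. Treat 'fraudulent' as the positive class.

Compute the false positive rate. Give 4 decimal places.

0.5000

FPR = FP/(FP+TN) = 7/(7+7) = 0.5000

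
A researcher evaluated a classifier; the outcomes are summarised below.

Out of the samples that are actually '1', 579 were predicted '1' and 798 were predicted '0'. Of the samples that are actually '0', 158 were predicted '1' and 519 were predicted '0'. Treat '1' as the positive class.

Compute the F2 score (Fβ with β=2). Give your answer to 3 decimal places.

0.464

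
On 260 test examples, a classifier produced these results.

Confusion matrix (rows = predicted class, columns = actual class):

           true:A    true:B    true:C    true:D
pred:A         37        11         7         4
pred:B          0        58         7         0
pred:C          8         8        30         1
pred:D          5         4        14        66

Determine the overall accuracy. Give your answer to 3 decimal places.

0.735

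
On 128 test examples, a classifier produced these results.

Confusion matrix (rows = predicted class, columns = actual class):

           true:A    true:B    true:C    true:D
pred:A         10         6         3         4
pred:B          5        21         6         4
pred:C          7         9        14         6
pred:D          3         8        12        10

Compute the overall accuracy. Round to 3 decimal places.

Accuracy = trace / total = (10+21+14+10=55) / 128 = 55/128 = 0.430

0.430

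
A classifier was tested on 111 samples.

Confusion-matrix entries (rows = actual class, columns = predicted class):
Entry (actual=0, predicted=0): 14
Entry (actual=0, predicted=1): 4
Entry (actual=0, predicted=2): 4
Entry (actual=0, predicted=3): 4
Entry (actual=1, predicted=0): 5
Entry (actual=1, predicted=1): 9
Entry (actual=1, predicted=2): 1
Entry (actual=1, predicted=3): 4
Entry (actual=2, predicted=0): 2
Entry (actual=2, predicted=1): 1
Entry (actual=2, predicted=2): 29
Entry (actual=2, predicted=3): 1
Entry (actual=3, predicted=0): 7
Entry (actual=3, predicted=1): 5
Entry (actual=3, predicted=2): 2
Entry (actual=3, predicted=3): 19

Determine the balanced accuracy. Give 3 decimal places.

0.617

Balanced accuracy = mean of per-class recall.
  0: recall = 14/26 = 0.5385
  1: recall = 9/19 = 0.4737
  2: recall = 29/33 = 0.8788
  3: recall = 19/33 = 0.5758
Mean = (0.5385 + 0.4737 + 0.8788 + 0.5758) / 4 = 0.617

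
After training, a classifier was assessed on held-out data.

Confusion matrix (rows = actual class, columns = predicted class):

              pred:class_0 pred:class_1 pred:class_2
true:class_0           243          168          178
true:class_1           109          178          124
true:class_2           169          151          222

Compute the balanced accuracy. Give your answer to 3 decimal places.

Balanced accuracy = mean of per-class recall.
  class_0: recall = 243/589 = 0.4126
  class_1: recall = 178/411 = 0.4331
  class_2: recall = 222/542 = 0.4096
Mean = (0.4126 + 0.4331 + 0.4096) / 3 = 0.418

0.418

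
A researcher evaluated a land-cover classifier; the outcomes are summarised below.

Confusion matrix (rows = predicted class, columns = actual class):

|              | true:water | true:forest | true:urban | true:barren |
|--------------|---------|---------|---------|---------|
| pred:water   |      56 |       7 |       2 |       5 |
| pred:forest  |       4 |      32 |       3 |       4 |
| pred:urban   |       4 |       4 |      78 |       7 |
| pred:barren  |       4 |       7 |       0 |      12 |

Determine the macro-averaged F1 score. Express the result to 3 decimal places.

0.714

Per-class F1 score (2·TP/(2·TP+FP+FN)):
  water: TP=56, FP=7+2+5=14, FN=4+4+4=12 → 112/138 = 0.8116
  forest: TP=32, FP=4+3+4=11, FN=7+4+7=18 → 64/93 = 0.6882
  urban: TP=78, FP=4+4+7=15, FN=2+3+0=5 → 156/176 = 0.8864
  barren: TP=12, FP=4+7+0=11, FN=5+4+7=16 → 24/51 = 0.4706
Macro-F1 score = mean = (0.8116 + 0.6882 + 0.8864 + 0.4706) / 4 = 0.714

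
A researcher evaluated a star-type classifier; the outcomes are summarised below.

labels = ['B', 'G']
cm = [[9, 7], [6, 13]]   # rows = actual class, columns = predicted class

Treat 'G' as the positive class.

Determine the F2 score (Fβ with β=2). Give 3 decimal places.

Fβ = (1+β²)·TP / ((1+β²)·TP + β²·FN + FP), with β²=4
= 5·13 / (5·13 + 4·6 + 7) = 0.677

0.677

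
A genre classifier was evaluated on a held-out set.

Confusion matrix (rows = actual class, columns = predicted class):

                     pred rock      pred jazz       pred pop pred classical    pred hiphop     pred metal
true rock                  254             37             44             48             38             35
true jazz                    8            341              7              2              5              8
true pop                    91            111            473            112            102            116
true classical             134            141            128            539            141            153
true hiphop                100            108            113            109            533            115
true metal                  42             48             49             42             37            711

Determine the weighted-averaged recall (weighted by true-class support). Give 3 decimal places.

0.562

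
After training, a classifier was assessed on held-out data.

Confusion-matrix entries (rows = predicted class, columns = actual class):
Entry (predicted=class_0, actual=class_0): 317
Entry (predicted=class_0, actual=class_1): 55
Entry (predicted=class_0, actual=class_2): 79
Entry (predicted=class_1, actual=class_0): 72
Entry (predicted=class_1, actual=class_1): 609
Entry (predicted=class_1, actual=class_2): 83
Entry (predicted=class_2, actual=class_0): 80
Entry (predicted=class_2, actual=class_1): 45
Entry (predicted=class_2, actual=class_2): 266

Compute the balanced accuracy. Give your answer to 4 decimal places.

0.7188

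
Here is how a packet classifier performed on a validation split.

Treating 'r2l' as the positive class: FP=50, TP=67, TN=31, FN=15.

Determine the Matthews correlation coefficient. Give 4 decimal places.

0.2219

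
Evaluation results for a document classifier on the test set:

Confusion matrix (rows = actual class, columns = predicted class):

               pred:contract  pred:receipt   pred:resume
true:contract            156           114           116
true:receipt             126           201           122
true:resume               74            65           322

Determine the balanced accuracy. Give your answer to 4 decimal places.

0.5168

Balanced accuracy = mean of per-class recall.
  contract: recall = 156/386 = 0.40415
  receipt: recall = 201/449 = 0.44766
  resume: recall = 322/461 = 0.69848
Mean = (0.40415 + 0.44766 + 0.69848) / 3 = 0.5168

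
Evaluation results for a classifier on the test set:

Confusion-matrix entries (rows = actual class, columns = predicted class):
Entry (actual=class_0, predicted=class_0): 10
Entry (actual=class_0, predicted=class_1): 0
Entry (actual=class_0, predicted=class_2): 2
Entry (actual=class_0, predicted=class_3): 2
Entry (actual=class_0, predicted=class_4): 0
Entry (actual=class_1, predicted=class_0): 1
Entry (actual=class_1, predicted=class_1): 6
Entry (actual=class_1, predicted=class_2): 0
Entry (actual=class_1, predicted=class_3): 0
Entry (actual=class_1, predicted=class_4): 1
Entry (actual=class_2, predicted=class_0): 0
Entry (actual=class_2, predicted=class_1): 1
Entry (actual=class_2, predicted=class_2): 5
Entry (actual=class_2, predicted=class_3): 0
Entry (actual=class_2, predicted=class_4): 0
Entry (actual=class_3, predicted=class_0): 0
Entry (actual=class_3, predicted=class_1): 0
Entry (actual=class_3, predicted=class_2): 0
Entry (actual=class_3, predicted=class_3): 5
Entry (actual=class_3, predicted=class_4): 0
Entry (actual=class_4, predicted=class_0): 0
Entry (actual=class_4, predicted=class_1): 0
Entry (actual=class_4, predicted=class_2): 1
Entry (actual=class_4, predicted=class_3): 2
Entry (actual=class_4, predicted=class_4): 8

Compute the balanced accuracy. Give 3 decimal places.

0.805

Balanced accuracy = mean of per-class recall.
  class_0: recall = 10/14 = 0.7143
  class_1: recall = 6/8 = 0.7500
  class_2: recall = 5/6 = 0.8333
  class_3: recall = 5/5 = 1.0000
  class_4: recall = 8/11 = 0.7273
Mean = (0.7143 + 0.7500 + 0.8333 + 1.0000 + 0.7273) / 5 = 0.805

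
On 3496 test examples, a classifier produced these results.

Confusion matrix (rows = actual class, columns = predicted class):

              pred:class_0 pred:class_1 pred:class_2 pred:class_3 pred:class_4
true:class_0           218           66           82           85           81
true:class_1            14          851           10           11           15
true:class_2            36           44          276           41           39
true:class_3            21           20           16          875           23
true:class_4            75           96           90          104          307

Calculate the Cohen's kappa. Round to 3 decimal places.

0.642

Observed agreement pₒ = trace/N = 2527/3496 = 0.7228
Expected agreement pₑ = Σ (rowᵢ·colᵢ)/N² = (532·364 + 901·1077 + 436·474 + 955·1116 + 672·465)/3496² = 0.2249
κ = (pₒ − pₑ)/(1 − pₑ) = (0.7228 − 0.2249)/(1 − 0.2249) = 0.642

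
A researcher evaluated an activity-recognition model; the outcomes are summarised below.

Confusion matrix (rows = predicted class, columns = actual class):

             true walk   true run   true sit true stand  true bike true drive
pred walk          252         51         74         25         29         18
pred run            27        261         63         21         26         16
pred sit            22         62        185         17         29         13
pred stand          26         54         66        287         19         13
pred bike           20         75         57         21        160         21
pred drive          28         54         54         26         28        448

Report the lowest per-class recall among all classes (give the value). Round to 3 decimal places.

0.371

Per-class recall (TP/(TP+FN)):
  walk: TP=252, FN=27+22+26+20+28=123 → 252/375 = 0.6720
  run: TP=261, FN=51+62+54+75+54=296 → 261/557 = 0.4686
  sit: TP=185, FN=74+63+66+57+54=314 → 185/499 = 0.3707
  stand: TP=287, FN=25+21+17+21+26=110 → 287/397 = 0.7229
  bike: TP=160, FN=29+26+29+19+28=131 → 160/291 = 0.5498
  drive: TP=448, FN=18+16+13+13+21=81 → 448/529 = 0.8469
Lowest is class 'sit' with recall = 0.371.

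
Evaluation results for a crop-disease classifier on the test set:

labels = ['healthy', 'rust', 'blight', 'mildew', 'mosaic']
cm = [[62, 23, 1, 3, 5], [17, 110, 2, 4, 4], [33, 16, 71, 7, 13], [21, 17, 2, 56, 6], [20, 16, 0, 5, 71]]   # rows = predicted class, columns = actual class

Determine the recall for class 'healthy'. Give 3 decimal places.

0.405

One-vs-rest for 'healthy': TP = diagonal; FP = other classes predicted 'healthy'; FN = 'healthy' predicted as other.
recall = TP/(TP+FN).
healthy: TP=62, FN=17+33+21+20=91 → 62/153 = 0.4052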